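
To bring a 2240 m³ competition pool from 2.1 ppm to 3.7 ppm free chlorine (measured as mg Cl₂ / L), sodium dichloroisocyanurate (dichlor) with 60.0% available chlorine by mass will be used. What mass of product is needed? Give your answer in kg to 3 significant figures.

5.97 kg

Volume: 2240 m³ = 2,240,000 L.
Chlorine deficit: 3.7 − 2.1 = 1.6 ppm = 1.6 mg/L as Cl₂.
Cl₂ equivalent needed: 1.6 mg/L × 2,240,000 L = 3,584,000 mg = 3584 g.
Product at 60.0% available chlorine: 3584 / 0.6 = 5973 g.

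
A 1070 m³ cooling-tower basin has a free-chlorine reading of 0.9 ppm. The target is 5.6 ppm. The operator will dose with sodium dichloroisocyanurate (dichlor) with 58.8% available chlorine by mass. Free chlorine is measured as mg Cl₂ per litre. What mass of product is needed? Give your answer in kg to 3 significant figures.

Volume: 1070 m³ = 1,070,000 L.
Chlorine deficit: 5.6 − 0.9 = 4.7 ppm = 4.7 mg/L as Cl₂.
Cl₂ equivalent needed: 4.7 mg/L × 1,070,000 L = 5,029,000 mg = 5029 g.
Product at 58.8% available chlorine: 5029 / 0.588 = 8553 g.

8.55 kg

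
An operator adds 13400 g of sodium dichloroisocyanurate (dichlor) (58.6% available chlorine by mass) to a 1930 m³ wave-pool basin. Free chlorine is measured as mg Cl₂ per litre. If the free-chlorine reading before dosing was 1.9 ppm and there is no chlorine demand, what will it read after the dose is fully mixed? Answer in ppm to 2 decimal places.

Volume: 1930 m³ = 1,930,000 L.
Available chlorine delivered: 13,400 g × 0.586 = 7852 g as Cl₂.
Concentration rise: 7852 g / 1,930,000 L = 4.069 mg/L = 4.07 ppm.
Final FC: 1.9 + 4.07 = 5.97 ppm.

5.97 ppm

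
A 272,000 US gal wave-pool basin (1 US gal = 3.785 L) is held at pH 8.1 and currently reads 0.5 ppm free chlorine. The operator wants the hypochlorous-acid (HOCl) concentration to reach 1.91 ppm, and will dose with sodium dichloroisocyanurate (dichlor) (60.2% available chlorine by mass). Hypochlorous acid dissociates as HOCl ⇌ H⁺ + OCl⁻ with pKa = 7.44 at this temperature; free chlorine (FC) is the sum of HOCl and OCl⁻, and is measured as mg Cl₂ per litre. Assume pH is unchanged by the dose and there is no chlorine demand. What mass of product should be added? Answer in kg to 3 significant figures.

17.3 kg

Volume: 272,000 US gal × 3.785 L/gal = 1,029,520 L.
[OCl⁻]/[HOCl] = 10^(pH − pKa) = 10^(8.1 − 7.44) = 4.571; fraction as HOCl = 1/(1 + 4.571) = 0.1795.
Free chlorine required for 1.91 ppm HOCl: 1.91 / 0.1795 = 10.64 ppm.
FC to add: 10.64 − 0.5 = 10.14 mg/L as Cl₂.
Cl₂ equivalent: 10.14 mg/L × 1,029,520 L = 10,440 g.
Product at 60.2% available Cl: 10,440 / 0.602 = 17,340 g.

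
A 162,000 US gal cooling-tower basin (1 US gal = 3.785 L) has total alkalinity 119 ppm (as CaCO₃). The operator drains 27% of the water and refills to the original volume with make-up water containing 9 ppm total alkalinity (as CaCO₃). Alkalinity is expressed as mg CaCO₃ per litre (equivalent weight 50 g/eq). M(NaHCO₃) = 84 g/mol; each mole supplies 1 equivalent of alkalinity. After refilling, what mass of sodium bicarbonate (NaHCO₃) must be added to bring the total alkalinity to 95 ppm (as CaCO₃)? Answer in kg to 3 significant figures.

5.87 kg

Volume: 162,000 US gal × 3.785 L/gal = 613,170 L.
After draining 27% and refilling: 119 × 0.73 + 9 × 0.27 = 89.3 ppm.
Deficit to target: 95 − 89.3 = 5.7 mg/L.
As CaCO₃: 5.7 mg/L × 613,170 L = 3495 g; ÷ 50 g/eq ÷ 1 = 69.9 mol NaHCO₃.
Mass: 69.9 × 84 = 5872 g.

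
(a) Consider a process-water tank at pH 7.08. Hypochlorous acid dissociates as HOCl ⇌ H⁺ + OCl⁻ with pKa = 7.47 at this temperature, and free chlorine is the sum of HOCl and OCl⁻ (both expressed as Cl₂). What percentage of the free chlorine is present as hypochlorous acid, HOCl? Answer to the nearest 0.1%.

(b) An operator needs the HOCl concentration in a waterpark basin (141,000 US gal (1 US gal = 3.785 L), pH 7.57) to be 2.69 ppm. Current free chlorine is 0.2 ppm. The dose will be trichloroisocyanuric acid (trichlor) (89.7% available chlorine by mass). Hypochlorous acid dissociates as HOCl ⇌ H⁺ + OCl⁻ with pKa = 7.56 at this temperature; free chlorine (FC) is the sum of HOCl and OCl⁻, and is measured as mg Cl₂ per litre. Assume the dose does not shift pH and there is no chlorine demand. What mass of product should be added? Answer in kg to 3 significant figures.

(a) 71.1%; (b) 3.12 kg

(a) [OCl⁻]/[HOCl] = 10^(pH − pKa) = 10^(7.08 − 7.47) = 10^-0.39 = 0.4074.
(a) Fraction as HOCl = 1 / (1 + 0.4074) = 0.7105.

(b) Volume: 141,000 US gal × 3.785 L/gal = 533,685 L.
(b) [OCl⁻]/[HOCl] = 10^(pH − pKa) = 10^(7.57 − 7.56) = 1.023; fraction as HOCl = 1/(1 + 1.023) = 0.4942.
(b) Free chlorine required for 2.69 ppm HOCl: 2.69 / 0.4942 = 5.443 ppm.
(b) FC to add: 5.443 − 0.2 = 5.243 mg/L as Cl₂.
(b) Cl₂ equivalent: 5.243 mg/L × 533,685 L = 2798 g.
(b) Product at 89.7% available Cl: 2798 / 0.897 = 3119 g.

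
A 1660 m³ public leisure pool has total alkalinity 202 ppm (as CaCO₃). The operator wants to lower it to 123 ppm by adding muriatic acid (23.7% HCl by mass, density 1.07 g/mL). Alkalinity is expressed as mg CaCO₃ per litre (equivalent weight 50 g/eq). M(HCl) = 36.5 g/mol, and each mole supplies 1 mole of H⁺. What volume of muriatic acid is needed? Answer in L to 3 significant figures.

378 L

Volume: 1660 m³ = 1,660,000 L.
Alkalinity to neutralize: (202 − 123) = 79 mg/L as CaCO₃ × 1,660,000 L = 131,100 g as CaCO₃.
Equivalents of H⁺ required: 131,100 ÷ 50 g/eq = 2623 eq = 2623 mol HCl.
Mass of HCl: 2623 × 36.5 = 95,730 g.
Mass of 23.7% solution: 95,730 / 0.237 = 403,900 g.
Volume: 403,900 g ÷ 1.07 g/mL = 377,500 mL.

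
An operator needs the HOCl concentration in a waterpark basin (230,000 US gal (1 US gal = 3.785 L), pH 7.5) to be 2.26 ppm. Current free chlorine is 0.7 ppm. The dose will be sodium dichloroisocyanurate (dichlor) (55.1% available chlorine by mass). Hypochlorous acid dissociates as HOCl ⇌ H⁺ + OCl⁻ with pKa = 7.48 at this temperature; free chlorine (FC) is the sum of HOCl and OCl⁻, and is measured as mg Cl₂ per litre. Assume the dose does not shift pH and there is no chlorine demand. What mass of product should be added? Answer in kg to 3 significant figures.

Volume: 230,000 US gal × 3.785 L/gal = 870,550 L.
[OCl⁻]/[HOCl] = 10^(pH − pKa) = 10^(7.5 − 7.48) = 1.047; fraction as HOCl = 1/(1 + 1.047) = 0.4885.
Free chlorine required for 2.26 ppm HOCl: 2.26 / 0.4885 = 4.627 ppm.
FC to add: 4.627 − 0.7 = 3.927 mg/L as Cl₂.
Cl₂ equivalent: 3.927 mg/L × 870,550 L = 3418 g.
Product at 55.1% available Cl: 3418 / 0.551 = 6204 g.

6.20 kg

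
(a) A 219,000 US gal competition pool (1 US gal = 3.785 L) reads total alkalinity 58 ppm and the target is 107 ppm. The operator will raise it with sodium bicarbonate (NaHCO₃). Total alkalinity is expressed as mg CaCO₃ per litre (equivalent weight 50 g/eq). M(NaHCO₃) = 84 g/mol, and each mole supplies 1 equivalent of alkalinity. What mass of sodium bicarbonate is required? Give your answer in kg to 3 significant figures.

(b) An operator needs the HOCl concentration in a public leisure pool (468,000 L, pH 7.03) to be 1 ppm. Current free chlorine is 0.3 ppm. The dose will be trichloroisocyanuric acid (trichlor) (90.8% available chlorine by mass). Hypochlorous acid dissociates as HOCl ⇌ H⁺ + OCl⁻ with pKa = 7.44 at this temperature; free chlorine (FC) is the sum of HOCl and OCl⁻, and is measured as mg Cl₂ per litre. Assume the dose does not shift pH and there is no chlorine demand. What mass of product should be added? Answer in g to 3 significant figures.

(a) Volume: 219,000 US gal × 3.785 L/gal = 828,915 L.
(a) Alkalinity to add: (107 − 58) = 49 mg/L as CaCO₃ × 828,915 L = 40,620 g as CaCO₃.
(a) Equivalents: 40,620 g ÷ 50 g/eq = 812.3 eq.
(a) NaHCO₃ supplies 1 eq per mole → 812.3 mol.
(a) Mass: 812.3 mol × 84 g/mol = 68,240 g.

(b) [OCl⁻]/[HOCl] = 10^(pH − pKa) = 10^(7.03 − 7.44) = 0.389; fraction as HOCl = 1/(1 + 0.389) = 0.7199.
(b) Free chlorine required for 1 ppm HOCl: 1 / 0.7199 = 1.389 ppm.
(b) FC to add: 1.389 − 0.3 = 1.089 mg/L as Cl₂.
(b) Cl₂ equivalent: 1.089 mg/L × 468,000 L = 509.7 g.
(b) Product at 90.8% available Cl: 509.7 / 0.908 = 561.3 g.

(a) 68.2 kg; (b) 561 g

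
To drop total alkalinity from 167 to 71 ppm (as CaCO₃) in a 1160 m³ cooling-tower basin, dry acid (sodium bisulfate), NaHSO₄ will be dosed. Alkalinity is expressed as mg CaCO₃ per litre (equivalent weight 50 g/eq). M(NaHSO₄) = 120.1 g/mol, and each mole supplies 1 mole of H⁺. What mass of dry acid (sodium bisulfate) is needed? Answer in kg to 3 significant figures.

267 kg

Volume: 1160 m³ = 1,160,000 L.
Alkalinity to neutralize: (167 − 71) = 96 mg/L as CaCO₃ × 1,160,000 L = 111,400 g as CaCO₃.
Equivalents of H⁺ required: 111,400 ÷ 50 g/eq = 2227 eq = 2227 mol NaHSO₄.
Mass of NaHSO₄: 2227 × 120.1 = 267,500 g.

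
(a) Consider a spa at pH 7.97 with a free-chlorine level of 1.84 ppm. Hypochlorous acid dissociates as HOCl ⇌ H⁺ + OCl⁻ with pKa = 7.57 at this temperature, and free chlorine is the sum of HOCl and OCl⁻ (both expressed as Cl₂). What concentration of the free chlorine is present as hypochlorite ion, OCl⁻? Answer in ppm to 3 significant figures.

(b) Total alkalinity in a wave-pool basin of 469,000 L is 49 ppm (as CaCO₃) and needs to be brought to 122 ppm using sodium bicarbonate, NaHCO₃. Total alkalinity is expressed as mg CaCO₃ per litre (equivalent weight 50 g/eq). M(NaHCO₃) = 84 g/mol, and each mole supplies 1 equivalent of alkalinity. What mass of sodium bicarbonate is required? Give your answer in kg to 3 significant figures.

(a) [OCl⁻]/[HOCl] = 10^(pH − pKa) = 10^(7.97 − 7.57) = 10^0.40 = 2.512.
(a) Fraction as HOCl = 1 / (1 + 2.512) = 0.2847.
(a) OCl⁻ = (1 − 0.2847) × 1.84 ppm = 1.316 ppm.

(b) Alkalinity to add: (122 − 49) = 73 mg/L as CaCO₃ × 469,000 L = 34,240 g as CaCO₃.
(b) Equivalents: 34,240 g ÷ 50 g/eq = 684.7 eq.
(b) NaHCO₃ supplies 1 eq per mole → 684.7 mol.
(b) Mass: 684.7 mol × 84 g/mol = 57,520 g.

(a) 1.32 ppm; (b) 57.5 kg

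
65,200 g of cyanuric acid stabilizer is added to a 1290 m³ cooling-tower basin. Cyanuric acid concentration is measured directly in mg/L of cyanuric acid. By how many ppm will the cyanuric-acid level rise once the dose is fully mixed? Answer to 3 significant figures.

Volume: 1290 m³ = 1,290,000 L.
Rise: 65,200 g / 1,290,000 L × 1000 = 50.54 mg/L.

50.5 ppm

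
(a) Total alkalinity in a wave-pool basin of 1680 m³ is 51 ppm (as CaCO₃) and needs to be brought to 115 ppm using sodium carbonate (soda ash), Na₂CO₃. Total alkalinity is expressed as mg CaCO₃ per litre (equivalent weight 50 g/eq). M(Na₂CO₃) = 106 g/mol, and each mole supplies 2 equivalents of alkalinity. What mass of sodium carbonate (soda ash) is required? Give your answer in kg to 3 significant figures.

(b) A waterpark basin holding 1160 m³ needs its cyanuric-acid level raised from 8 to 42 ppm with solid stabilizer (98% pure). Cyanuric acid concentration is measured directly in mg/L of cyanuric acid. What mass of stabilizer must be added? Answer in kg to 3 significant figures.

(a) Volume: 1680 m³ = 1,680,000 L.
(a) Alkalinity to add: (115 − 51) = 64 mg/L as CaCO₃ × 1,680,000 L = 107,500 g as CaCO₃.
(a) Equivalents: 107,500 g ÷ 50 g/eq = 2150 eq.
(a) Each mole of Na₂CO₃ supplies 2 eq, so 2150 / 2 = 1075 mol.
(a) Mass: 1075 mol × 106 g/mol = 114,000 g.

(b) Volume: 1160 m³ = 1,160,000 L.
(b) CYA to add: (42 − 8) = 34 mg/L × 1,160,000 L = 39,440 g cyanuric acid.
(b) At 98% purity: 39,440 / 0.98 = 40,240 g product.

(a) 114 kg; (b) 40.2 kg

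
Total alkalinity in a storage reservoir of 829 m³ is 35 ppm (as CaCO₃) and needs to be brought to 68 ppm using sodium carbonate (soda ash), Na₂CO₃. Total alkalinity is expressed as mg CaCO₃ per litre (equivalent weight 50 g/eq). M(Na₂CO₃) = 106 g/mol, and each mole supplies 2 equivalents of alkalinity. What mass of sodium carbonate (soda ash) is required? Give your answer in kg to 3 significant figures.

Volume: 829 m³ = 829,000 L.
Alkalinity to add: (68 − 35) = 33 mg/L as CaCO₃ × 829,000 L = 27,360 g as CaCO₃.
Equivalents: 27,360 g ÷ 50 g/eq = 547.1 eq.
Each mole of Na₂CO₃ supplies 2 eq, so 547.1 / 2 = 273.6 mol.
Mass: 273.6 mol × 106 g/mol = 29,000 g.

29.0 kg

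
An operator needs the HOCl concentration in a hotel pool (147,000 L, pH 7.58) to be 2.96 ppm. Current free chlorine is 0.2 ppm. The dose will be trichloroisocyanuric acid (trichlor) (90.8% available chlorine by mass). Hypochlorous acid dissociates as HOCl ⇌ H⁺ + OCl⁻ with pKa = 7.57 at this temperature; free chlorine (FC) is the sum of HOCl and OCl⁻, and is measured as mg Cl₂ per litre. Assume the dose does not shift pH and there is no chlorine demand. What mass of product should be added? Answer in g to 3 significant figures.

[OCl⁻]/[HOCl] = 10^(pH − pKa) = 10^(7.58 − 7.57) = 1.023; fraction as HOCl = 1/(1 + 1.023) = 0.4942.
Free chlorine required for 2.96 ppm HOCl: 2.96 / 0.4942 = 5.989 ppm.
FC to add: 5.989 − 0.2 = 5.789 mg/L as Cl₂.
Cl₂ equivalent: 5.789 mg/L × 147,000 L = 851 g.
Product at 90.8% available Cl: 851 / 0.908 = 937.2 g.

937 g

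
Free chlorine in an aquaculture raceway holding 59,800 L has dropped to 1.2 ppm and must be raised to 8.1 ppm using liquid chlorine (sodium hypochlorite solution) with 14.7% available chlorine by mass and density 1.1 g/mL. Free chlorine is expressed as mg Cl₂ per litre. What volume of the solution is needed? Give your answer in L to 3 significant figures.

2.55 L

Chlorine deficit: 8.1 − 1.2 = 6.9 ppm = 6.9 mg/L as Cl₂.
Cl₂ equivalent needed: 6.9 mg/L × 59,800 L = 412,600 mg = 412.6 g.
Product at 14.7% available chlorine: 412.6 / 0.147 = 2807 g.
Volume at density 1.1 g/mL: 2807 g ÷ 1.1 g/mL = 2552 mL.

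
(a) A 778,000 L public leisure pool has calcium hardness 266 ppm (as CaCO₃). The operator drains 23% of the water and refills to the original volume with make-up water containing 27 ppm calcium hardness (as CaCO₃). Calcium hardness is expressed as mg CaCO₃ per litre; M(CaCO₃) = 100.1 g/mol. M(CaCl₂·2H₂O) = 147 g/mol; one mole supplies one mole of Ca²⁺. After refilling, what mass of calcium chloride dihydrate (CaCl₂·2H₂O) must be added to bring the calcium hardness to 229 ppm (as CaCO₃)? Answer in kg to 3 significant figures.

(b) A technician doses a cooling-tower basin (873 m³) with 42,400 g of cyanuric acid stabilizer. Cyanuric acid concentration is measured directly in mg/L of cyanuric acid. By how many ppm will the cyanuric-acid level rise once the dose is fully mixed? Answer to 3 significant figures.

(a) 20.5 kg; (b) 48.6 ppm

(a) After draining 23% and refilling: 266 × 0.77 + 27 × 0.23 = 211.03 ppm.
(a) Deficit to target: 229 − 211.03 = 17.97 mg/L.
(a) As CaCO₃: 17.97 mg/L × 778,000 L = 13,980 g; ÷ 100.1 = 139.7 mol Ca²⁺.
(a) Mass: 139.7 × 147 = 20,530 g.

(b) Volume: 873 m³ = 873,000 L.
(b) Rise: 42,400 g / 873,000 L × 1000 = 48.57 mg/L.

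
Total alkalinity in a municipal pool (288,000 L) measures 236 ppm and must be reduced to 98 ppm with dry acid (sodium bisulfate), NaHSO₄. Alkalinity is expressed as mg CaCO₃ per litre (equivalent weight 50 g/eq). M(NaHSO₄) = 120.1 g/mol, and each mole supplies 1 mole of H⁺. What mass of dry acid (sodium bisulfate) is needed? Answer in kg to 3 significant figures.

95.5 kg

Alkalinity to neutralize: (236 − 98) = 138 mg/L as CaCO₃ × 288,000 L = 39,740 g as CaCO₃.
Equivalents of H⁺ required: 39,740 ÷ 50 g/eq = 794.9 eq = 794.9 mol NaHSO₄.
Mass of NaHSO₄: 794.9 × 120.1 = 95,470 g.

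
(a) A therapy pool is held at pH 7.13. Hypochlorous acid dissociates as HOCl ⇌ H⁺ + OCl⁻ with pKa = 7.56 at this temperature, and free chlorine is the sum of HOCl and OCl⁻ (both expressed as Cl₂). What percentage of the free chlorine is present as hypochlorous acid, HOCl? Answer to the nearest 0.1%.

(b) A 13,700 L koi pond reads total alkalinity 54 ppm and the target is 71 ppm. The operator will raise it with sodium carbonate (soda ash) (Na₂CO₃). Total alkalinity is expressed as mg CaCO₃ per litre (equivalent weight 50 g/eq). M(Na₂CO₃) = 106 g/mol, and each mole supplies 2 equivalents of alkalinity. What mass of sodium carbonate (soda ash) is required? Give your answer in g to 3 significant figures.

(a) 72.9%; (b) 247 g

(a) [OCl⁻]/[HOCl] = 10^(pH − pKa) = 10^(7.13 − 7.56) = 10^-0.43 = 0.3715.
(a) Fraction as HOCl = 1 / (1 + 0.3715) = 0.7291.

(b) Alkalinity to add: (71 − 54) = 17 mg/L as CaCO₃ × 13,700 L = 232.9 g as CaCO₃.
(b) Equivalents: 232.9 g ÷ 50 g/eq = 4.658 eq.
(b) Each mole of Na₂CO₃ supplies 2 eq, so 4.658 / 2 = 2.329 mol.
(b) Mass: 2.329 mol × 106 g/mol = 246.9 g.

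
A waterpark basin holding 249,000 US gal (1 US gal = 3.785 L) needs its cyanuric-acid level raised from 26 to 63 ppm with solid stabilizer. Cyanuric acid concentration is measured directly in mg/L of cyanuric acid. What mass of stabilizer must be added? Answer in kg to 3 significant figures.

34.9 kg

Volume: 249,000 US gal × 3.785 L/gal = 942,465 L.
CYA to add: (63 − 26) = 37 mg/L × 942,465 L = 34,870 g cyanuric acid.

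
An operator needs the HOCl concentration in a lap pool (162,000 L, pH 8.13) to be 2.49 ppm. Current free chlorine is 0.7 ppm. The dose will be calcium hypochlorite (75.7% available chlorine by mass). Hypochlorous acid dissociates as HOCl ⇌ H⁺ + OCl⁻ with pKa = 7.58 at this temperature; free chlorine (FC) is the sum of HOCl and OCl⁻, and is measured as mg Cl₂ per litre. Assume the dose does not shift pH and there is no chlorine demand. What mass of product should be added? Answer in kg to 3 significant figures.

[OCl⁻]/[HOCl] = 10^(pH − pKa) = 10^(8.13 − 7.58) = 3.548; fraction as HOCl = 1/(1 + 3.548) = 0.2199.
Free chlorine required for 2.49 ppm HOCl: 2.49 / 0.2199 = 11.32 ppm.
FC to add: 11.32 − 0.7 = 10.62 mg/L as Cl₂.
Cl₂ equivalent: 10.62 mg/L × 162,000 L = 1721 g.
Product at 75.7% available Cl: 1721 / 0.757 = 2274 g.

2.27 kg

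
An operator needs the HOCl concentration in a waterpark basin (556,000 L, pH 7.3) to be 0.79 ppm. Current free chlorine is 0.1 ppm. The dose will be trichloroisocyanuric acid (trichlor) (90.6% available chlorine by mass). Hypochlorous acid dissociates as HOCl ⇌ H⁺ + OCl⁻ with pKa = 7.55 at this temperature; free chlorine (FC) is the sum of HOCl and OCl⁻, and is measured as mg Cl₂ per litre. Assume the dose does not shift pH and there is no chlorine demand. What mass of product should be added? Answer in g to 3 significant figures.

[OCl⁻]/[HOCl] = 10^(pH − pKa) = 10^(7.3 − 7.55) = 0.5623; fraction as HOCl = 1/(1 + 0.5623) = 0.6401.
Free chlorine required for 0.79 ppm HOCl: 0.79 / 0.6401 = 1.234 ppm.
FC to add: 1.234 − 0.1 = 1.134 mg/L as Cl₂.
Cl₂ equivalent: 1.134 mg/L × 556,000 L = 630.6 g.
Product at 90.6% available Cl: 630.6 / 0.906 = 696.1 g.

696 g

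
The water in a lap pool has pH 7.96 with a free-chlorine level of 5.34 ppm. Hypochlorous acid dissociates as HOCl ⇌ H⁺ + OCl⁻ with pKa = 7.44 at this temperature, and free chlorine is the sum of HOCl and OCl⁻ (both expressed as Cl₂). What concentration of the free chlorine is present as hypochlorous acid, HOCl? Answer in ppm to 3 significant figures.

1.24 ppm

[OCl⁻]/[HOCl] = 10^(pH − pKa) = 10^(7.96 − 7.44) = 10^0.52 = 3.311.
Fraction as HOCl = 1 / (1 + 3.311) = 0.2319.
HOCl = 0.2319 × 5.34 ppm = 1.239 ppm.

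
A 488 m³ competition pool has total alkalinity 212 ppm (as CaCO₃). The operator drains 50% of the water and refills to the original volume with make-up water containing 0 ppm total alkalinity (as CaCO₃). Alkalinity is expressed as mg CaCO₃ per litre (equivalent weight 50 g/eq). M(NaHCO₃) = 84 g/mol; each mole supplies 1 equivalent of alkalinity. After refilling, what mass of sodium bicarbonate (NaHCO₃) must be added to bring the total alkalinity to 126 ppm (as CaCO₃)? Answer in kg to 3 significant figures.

Volume: 488 m³ = 488,000 L.
After draining 50% and refilling: 212 × 0.50 + 0 × 0.50 = 106 ppm.
Deficit to target: 126 − 106 = 20 mg/L.
As CaCO₃: 20 mg/L × 488,000 L = 9760 g; ÷ 50 g/eq ÷ 1 = 195.2 mol NaHCO₃.
Mass: 195.2 × 84 = 16,400 g.

16.4 kg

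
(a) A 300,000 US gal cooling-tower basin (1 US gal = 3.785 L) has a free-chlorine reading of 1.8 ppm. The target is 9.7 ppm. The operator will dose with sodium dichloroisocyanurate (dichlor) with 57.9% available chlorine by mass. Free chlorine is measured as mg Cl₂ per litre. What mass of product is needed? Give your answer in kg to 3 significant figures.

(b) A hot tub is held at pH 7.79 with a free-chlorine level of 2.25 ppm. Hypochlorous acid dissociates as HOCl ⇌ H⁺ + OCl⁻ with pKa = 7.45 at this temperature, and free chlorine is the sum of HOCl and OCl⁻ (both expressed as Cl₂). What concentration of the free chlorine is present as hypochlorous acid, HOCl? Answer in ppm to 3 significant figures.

(a) Volume: 300,000 US gal × 3.785 L/gal = 1,135,500 L.
(a) Chlorine deficit: 9.7 − 1.8 = 7.9 ppm = 7.9 mg/L as Cl₂.
(a) Cl₂ equivalent needed: 7.9 mg/L × 1,135,500 L = 8,970,000 mg = 8970 g.
(a) Product at 57.9% available chlorine: 8970 / 0.579 = 15,490 g.

(b) [OCl⁻]/[HOCl] = 10^(pH − pKa) = 10^(7.79 − 7.45) = 10^0.34 = 2.188.
(b) Fraction as HOCl = 1 / (1 + 2.188) = 0.3137.
(b) HOCl = 0.3137 × 2.25 ppm = 0.7058 ppm.

(a) 15.5 kg; (b) 0.706 ppm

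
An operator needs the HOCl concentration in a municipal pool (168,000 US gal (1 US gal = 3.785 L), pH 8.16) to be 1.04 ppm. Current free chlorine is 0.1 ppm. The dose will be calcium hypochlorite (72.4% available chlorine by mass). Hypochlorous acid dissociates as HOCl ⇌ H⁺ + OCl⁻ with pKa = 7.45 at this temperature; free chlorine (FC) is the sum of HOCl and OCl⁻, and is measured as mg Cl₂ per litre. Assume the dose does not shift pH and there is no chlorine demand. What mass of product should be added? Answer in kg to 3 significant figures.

Volume: 168,000 US gal × 3.785 L/gal = 635,880 L.
[OCl⁻]/[HOCl] = 10^(pH − pKa) = 10^(8.16 − 7.45) = 5.129; fraction as HOCl = 1/(1 + 5.129) = 0.1632.
Free chlorine required for 1.04 ppm HOCl: 1.04 / 0.1632 = 6.374 ppm.
FC to add: 6.374 − 0.1 = 6.274 mg/L as Cl₂.
Cl₂ equivalent: 6.274 mg/L × 635,880 L = 3989 g.
Product at 72.4% available Cl: 3989 / 0.724 = 5510 g.

5.51 kg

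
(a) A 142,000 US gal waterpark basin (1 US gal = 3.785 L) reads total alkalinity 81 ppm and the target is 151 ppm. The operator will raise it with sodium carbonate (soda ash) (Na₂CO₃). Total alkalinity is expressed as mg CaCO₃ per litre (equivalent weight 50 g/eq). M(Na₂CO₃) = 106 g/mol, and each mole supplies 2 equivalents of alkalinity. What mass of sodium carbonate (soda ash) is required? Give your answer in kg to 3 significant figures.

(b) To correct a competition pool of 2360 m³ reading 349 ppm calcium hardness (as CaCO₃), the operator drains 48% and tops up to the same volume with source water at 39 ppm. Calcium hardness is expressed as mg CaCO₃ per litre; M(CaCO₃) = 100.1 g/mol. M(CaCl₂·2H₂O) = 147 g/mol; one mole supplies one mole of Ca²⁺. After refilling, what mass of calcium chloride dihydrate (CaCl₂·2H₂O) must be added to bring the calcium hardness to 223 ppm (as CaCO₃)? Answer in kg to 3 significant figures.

(a) Volume: 142,000 US gal × 3.785 L/gal = 537,470 L.
(a) Alkalinity to add: (151 − 81) = 70 mg/L as CaCO₃ × 537,470 L = 37,620 g as CaCO₃.
(a) Equivalents: 37,620 g ÷ 50 g/eq = 752.5 eq.
(a) Each mole of Na₂CO₃ supplies 2 eq, so 752.5 / 2 = 376.2 mol.
(a) Mass: 376.2 mol × 106 g/mol = 39,880 g.

(b) Volume: 2360 m³ = 2,360,000 L.
(b) After draining 48% and refilling: 349 × 0.52 + 39 × 0.48 = 200.2 ppm.
(b) Deficit to target: 223 − 200.2 = 22.8 mg/L.
(b) As CaCO₃: 22.8 mg/L × 2,360,000 L = 53,810 g; ÷ 100.1 = 537.5 mol Ca²⁺.
(b) Mass: 537.5 × 147 = 79,020 g.

(a) 39.9 kg; (b) 79.0 kg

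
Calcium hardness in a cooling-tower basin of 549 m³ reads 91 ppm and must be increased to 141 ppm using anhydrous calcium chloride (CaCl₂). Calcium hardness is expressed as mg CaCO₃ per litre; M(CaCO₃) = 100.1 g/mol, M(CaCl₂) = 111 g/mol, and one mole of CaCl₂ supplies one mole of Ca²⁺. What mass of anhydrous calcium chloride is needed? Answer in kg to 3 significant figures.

30.4 kg

Volume: 549 m³ = 549,000 L.
Hardness to add: (141 − 91) = 50 mg/L as CaCO₃ × 549,000 L = 27,450 g as CaCO₃.
Moles of Ca²⁺ (1 mol Ca²⁺ ≡ 1 mol CaCO₃): 27,450 / 100.1 g/mol = 274.2 mol.
Mass of CaCl₂: 274.2 × 111 = 30,440 g.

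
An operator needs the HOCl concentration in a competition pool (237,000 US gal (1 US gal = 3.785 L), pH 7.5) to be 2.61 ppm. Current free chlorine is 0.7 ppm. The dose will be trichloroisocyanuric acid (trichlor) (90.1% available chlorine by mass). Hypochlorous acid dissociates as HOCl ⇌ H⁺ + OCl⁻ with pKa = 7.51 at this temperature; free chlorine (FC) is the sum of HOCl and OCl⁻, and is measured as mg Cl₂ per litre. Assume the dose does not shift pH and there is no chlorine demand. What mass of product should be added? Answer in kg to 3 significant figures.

Volume: 237,000 US gal × 3.785 L/gal = 897,045 L.
[OCl⁻]/[HOCl] = 10^(pH − pKa) = 10^(7.5 − 7.51) = 0.9772; fraction as HOCl = 1/(1 + 0.9772) = 0.5058.
Free chlorine required for 2.61 ppm HOCl: 2.61 / 0.5058 = 5.161 ppm.
FC to add: 5.161 − 0.7 = 4.461 mg/L as Cl₂.
Cl₂ equivalent: 4.461 mg/L × 897,045 L = 4001 g.
Product at 90.1% available Cl: 4001 / 0.901 = 4441 g.

4.44 kg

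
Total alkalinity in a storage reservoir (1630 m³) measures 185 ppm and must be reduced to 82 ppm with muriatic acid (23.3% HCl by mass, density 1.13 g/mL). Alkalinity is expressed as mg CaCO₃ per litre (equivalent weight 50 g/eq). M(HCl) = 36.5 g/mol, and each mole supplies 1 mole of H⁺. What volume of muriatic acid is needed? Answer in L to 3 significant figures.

465 L

Volume: 1630 m³ = 1,630,000 L.
Alkalinity to neutralize: (185 − 82) = 103 mg/L as CaCO₃ × 1,630,000 L = 167,900 g as CaCO₃.
Equivalents of H⁺ required: 167,900 ÷ 50 g/eq = 3358 eq = 3358 mol HCl.
Mass of HCl: 3358 × 36.5 = 122,600 g.
Mass of 23.3% solution: 122,600 / 0.233 = 526,000 g.
Volume: 526,000 g ÷ 1.13 g/mL = 465,500 mL.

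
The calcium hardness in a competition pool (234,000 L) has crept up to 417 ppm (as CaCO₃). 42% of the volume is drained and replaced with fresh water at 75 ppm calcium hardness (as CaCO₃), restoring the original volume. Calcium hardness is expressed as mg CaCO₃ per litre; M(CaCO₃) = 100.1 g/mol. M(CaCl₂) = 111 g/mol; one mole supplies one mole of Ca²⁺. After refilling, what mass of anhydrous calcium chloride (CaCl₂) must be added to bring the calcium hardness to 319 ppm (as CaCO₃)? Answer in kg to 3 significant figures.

After draining 42% and refilling: 417 × 0.58 + 75 × 0.42 = 273.36 ppm.
Deficit to target: 319 − 273.36 = 45.64 mg/L.
As CaCO₃: 45.64 mg/L × 234,000 L = 10,680 g; ÷ 100.1 = 106.7 mol Ca²⁺.
Mass: 106.7 × 111 = 11,840 g.

11.8 kg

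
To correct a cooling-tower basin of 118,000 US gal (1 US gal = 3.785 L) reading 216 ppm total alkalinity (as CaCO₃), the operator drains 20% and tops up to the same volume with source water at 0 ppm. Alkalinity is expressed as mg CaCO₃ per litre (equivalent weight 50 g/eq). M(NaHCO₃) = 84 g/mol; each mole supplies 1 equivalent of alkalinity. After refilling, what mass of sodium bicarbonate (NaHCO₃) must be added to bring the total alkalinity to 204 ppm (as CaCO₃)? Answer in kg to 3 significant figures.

23.4 kg

Volume: 118,000 US gal × 3.785 L/gal = 446,630 L.
After draining 20% and refilling: 216 × 0.80 + 0 × 0.20 = 172.8 ppm.
Deficit to target: 204 − 172.8 = 31.2 mg/L.
As CaCO₃: 31.2 mg/L × 446,630 L = 13,930 g; ÷ 50 g/eq ÷ 1 = 278.7 mol NaHCO₃.
Mass: 278.7 × 84 = 23,410 g.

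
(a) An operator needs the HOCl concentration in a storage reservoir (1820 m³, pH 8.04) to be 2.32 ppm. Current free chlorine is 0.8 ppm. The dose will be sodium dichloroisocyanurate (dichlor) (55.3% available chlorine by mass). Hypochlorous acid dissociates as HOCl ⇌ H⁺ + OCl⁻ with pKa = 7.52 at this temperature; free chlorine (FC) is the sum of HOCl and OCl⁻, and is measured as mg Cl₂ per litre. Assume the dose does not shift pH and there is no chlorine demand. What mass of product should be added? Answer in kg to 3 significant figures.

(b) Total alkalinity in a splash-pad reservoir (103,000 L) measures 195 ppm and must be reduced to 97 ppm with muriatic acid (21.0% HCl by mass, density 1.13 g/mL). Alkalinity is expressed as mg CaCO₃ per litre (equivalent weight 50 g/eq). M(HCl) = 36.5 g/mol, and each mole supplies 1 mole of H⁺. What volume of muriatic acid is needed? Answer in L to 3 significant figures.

(a) Volume: 1820 m³ = 1,820,000 L.
(a) [OCl⁻]/[HOCl] = 10^(pH − pKa) = 10^(8.04 − 7.52) = 3.311; fraction as HOCl = 1/(1 + 3.311) = 0.2319.
(a) Free chlorine required for 2.32 ppm HOCl: 2.32 / 0.2319 = 10 ppm.
(a) FC to add: 10 − 0.8 = 9.202 mg/L as Cl₂.
(a) Cl₂ equivalent: 9.202 mg/L × 1,820,000 L = 16,750 g.
(a) Product at 55.3% available Cl: 16,750 / 0.553 = 30,290 g.

(b) Alkalinity to neutralize: (195 − 97) = 98 mg/L as CaCO₃ × 103,000 L = 10,090 g as CaCO₃.
(b) Equivalents of H⁺ required: 10,090 ÷ 50 g/eq = 201.9 eq = 201.9 mol HCl.
(b) Mass of HCl: 201.9 × 36.5 = 7369 g.
(b) Mass of 21.0% solution: 7369 / 0.21 = 35,090 g.
(b) Volume: 35,090 g ÷ 1.13 g/mL = 31,050 mL.

(a) 30.3 kg; (b) 31.1 L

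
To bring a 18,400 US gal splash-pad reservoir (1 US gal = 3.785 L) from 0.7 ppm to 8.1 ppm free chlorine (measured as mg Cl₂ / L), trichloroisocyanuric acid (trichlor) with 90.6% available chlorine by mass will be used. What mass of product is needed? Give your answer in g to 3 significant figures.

Volume: 18,400 US gal × 3.785 L/gal = 69,644 L.
Chlorine deficit: 8.1 − 0.7 = 7.4 ppm = 7.4 mg/L as Cl₂.
Cl₂ equivalent needed: 7.4 mg/L × 69,644 L = 515,400 mg = 515.4 g.
Product at 90.6% available chlorine: 515.4 / 0.906 = 568.8 g.

569 g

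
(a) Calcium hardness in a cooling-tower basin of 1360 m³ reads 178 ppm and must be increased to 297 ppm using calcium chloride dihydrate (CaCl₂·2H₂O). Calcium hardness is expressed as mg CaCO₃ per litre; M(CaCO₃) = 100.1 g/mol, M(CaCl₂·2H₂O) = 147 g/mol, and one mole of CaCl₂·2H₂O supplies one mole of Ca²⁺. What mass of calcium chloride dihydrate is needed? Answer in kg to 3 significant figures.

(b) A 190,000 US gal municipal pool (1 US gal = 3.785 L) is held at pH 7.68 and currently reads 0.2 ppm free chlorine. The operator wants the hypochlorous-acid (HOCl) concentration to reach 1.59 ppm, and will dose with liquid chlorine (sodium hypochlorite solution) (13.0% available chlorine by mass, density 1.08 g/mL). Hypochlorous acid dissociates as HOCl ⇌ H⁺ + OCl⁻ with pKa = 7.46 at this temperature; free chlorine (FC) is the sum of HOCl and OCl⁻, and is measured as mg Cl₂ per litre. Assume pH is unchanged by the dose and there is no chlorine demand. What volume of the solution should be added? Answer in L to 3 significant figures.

(a) Volume: 1360 m³ = 1,360,000 L.
(a) Hardness to add: (297 − 178) = 119 mg/L as CaCO₃ × 1,360,000 L = 161,800 g as CaCO₃.
(a) Moles of Ca²⁺ (1 mol Ca²⁺ ≡ 1 mol CaCO₃): 161,800 / 100.1 g/mol = 1617 mol.
(a) Mass of CaCl₂·2H₂O: 1617 × 147 = 237,700 g.

(b) Volume: 190,000 US gal × 3.785 L/gal = 719,150 L.
(b) [OCl⁻]/[HOCl] = 10^(pH − pKa) = 10^(7.68 − 7.46) = 1.66; fraction as HOCl = 1/(1 + 1.66) = 0.376.
(b) Free chlorine required for 1.59 ppm HOCl: 1.59 / 0.376 = 4.229 ppm.
(b) FC to add: 4.229 − 0.2 = 4.029 mg/L as Cl₂.
(b) Cl₂ equivalent: 4.029 mg/L × 719,150 L = 2897 g.
(b) Product at 13.0% available Cl: 2897 / 0.13 = 22,290 g.
(b) Volume: 22,290 g ÷ 1.08 g/mL = 20,640 mL.

(a) 238 kg; (b) 20.6 L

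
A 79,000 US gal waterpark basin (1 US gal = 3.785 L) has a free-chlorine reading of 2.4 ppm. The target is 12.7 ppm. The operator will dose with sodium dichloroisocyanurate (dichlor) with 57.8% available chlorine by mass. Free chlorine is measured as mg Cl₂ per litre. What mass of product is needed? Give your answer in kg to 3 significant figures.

5.33 kg

Volume: 79,000 US gal × 3.785 L/gal = 299,015 L.
Chlorine deficit: 12.7 − 2.4 = 10.3 ppm = 10.3 mg/L as Cl₂.
Cl₂ equivalent needed: 10.3 mg/L × 299,015 L = 3,080,000 mg = 3080 g.
Product at 57.8% available chlorine: 3080 / 0.578 = 5328 g.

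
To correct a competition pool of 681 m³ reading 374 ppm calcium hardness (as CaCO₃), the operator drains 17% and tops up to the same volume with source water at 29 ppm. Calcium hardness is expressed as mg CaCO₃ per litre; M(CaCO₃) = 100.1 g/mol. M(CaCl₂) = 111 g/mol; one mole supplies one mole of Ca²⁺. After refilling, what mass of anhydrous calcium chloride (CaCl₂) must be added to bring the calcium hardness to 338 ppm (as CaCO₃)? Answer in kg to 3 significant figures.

17.1 kg

Volume: 681 m³ = 681,000 L.
After draining 17% and refilling: 374 × 0.83 + 29 × 0.17 = 315.35 ppm.
Deficit to target: 338 − 315.35 = 22.65 mg/L.
As CaCO₃: 22.65 mg/L × 681,000 L = 15,420 g; ÷ 100.1 = 154.1 mol Ca²⁺.
Mass: 154.1 × 111 = 17,100 g.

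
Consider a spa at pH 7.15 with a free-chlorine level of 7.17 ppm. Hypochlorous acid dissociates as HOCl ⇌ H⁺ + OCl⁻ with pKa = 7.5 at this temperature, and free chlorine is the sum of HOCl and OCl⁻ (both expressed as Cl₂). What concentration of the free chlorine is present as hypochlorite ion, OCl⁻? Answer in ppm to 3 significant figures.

2.21 ppm

[OCl⁻]/[HOCl] = 10^(pH − pKa) = 10^(7.15 − 7.5) = 10^-0.35 = 0.4467.
Fraction as HOCl = 1 / (1 + 0.4467) = 0.6912.
OCl⁻ = (1 − 0.6912) × 7.17 ppm = 2.214 ppm.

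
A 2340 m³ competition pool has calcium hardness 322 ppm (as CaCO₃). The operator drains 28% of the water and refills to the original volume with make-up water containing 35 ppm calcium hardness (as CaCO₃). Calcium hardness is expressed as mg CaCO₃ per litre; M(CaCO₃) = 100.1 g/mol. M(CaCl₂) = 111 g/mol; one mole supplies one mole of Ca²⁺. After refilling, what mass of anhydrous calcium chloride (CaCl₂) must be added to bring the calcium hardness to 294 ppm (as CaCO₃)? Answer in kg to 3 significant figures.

Volume: 2340 m³ = 2,340,000 L.
After draining 28% and refilling: 322 × 0.72 + 35 × 0.28 = 241.64 ppm.
Deficit to target: 294 − 241.64 = 52.36 mg/L.
As CaCO₃: 52.36 mg/L × 2,340,000 L = 122,500 g; ÷ 100.1 = 1224 mol Ca²⁺.
Mass: 1224 × 111 = 135,900 g.

136 kg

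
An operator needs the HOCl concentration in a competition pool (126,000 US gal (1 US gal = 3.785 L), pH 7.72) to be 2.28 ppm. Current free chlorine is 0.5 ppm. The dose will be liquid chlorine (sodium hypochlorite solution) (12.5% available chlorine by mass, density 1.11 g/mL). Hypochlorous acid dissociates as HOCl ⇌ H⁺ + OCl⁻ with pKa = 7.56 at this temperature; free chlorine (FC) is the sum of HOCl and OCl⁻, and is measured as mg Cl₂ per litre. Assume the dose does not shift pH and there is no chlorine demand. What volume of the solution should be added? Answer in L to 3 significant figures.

Volume: 126,000 US gal × 3.785 L/gal = 476,910 L.
[OCl⁻]/[HOCl] = 10^(pH − pKa) = 10^(7.72 − 7.56) = 1.445; fraction as HOCl = 1/(1 + 1.445) = 0.4089.
Free chlorine required for 2.28 ppm HOCl: 2.28 / 0.4089 = 5.576 ppm.
FC to add: 5.576 − 0.5 = 5.076 mg/L as Cl₂.
Cl₂ equivalent: 5.076 mg/L × 476,910 L = 2421 g.
Product at 12.5% available Cl: 2421 / 0.125 = 19,360 g.
Volume: 19,360 g ÷ 1.11 g/mL = 17,450 mL.

17.4 L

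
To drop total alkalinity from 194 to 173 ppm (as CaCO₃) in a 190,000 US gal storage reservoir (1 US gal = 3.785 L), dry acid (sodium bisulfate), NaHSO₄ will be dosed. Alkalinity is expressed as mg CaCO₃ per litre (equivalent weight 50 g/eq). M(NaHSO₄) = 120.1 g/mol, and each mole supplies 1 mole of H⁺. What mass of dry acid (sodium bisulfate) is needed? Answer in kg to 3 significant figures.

Volume: 190,000 US gal × 3.785 L/gal = 719,150 L.
Alkalinity to neutralize: (194 − 173) = 21 mg/L as CaCO₃ × 719,150 L = 15,100 g as CaCO₃.
Equivalents of H⁺ required: 15,100 ÷ 50 g/eq = 302 eq = 302 mol NaHSO₄.
Mass of NaHSO₄: 302 × 120.1 = 36,280 g.

36.3 kg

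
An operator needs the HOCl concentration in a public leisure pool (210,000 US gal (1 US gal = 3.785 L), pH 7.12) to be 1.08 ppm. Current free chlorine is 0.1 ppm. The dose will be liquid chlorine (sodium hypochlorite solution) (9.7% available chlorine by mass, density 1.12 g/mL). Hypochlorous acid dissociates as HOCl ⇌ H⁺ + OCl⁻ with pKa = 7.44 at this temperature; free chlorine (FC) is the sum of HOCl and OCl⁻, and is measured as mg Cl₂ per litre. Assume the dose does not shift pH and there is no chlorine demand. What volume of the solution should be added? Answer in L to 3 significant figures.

Volume: 210,000 US gal × 3.785 L/gal = 794,850 L.
[OCl⁻]/[HOCl] = 10^(pH − pKa) = 10^(7.12 − 7.44) = 0.4786; fraction as HOCl = 1/(1 + 0.4786) = 0.6763.
Free chlorine required for 1.08 ppm HOCl: 1.08 / 0.6763 = 1.597 ppm.
FC to add: 1.597 − 0.1 = 1.497 mg/L as Cl₂.
Cl₂ equivalent: 1.497 mg/L × 794,850 L = 1190 g.
Product at 9.7% available Cl: 1190 / 0.097 = 12,270 g.
Volume: 12,270 g ÷ 1.12 g/mL = 10,950 mL.

11.0 L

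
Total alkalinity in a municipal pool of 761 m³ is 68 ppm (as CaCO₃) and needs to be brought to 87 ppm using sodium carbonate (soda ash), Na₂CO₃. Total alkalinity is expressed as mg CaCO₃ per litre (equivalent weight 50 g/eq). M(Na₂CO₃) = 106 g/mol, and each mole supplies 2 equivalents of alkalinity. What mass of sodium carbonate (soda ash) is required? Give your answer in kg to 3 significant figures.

15.3 kg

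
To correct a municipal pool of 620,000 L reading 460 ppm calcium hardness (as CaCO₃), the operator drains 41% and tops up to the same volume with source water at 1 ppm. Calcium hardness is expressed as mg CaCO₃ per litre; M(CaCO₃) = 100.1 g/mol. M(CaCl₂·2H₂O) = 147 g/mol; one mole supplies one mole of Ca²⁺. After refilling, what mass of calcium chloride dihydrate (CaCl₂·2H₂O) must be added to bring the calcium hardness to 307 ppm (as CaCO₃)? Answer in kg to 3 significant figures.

After draining 41% and refilling: 460 × 0.59 + 1 × 0.41 = 271.81 ppm.
Deficit to target: 307 − 271.81 = 35.19 mg/L.
As CaCO₃: 35.19 mg/L × 620,000 L = 21,820 g; ÷ 100.1 = 218 mol Ca²⁺.
Mass: 218 × 147 = 32,040 g.

32.0 kg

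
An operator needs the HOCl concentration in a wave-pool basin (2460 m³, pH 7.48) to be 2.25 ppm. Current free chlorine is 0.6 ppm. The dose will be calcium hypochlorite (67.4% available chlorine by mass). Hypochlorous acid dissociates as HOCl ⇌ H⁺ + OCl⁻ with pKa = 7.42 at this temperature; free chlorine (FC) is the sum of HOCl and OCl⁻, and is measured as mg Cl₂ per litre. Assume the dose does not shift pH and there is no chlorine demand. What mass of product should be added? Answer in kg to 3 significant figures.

Volume: 2460 m³ = 2,460,000 L.
[OCl⁻]/[HOCl] = 10^(pH − pKa) = 10^(7.48 − 7.42) = 1.148; fraction as HOCl = 1/(1 + 1.148) = 0.4655.
Free chlorine required for 2.25 ppm HOCl: 2.25 / 0.4655 = 4.833 ppm.
FC to add: 4.833 − 0.6 = 4.233 mg/L as Cl₂.
Cl₂ equivalent: 4.233 mg/L × 2,460,000 L = 10,410 g.
Product at 67.4% available Cl: 10,410 / 0.674 = 15,450 g.

15.5 kg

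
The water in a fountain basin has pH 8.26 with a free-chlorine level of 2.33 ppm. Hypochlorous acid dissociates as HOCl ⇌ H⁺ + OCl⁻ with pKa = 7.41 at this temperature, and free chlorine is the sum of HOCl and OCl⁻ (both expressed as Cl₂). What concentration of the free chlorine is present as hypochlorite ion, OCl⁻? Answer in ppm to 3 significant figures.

2.04 ppm

[OCl⁻]/[HOCl] = 10^(pH − pKa) = 10^(8.26 − 7.41) = 10^0.85 = 7.079.
Fraction as HOCl = 1 / (1 + 7.079) = 0.1238.
OCl⁻ = (1 − 0.1238) × 2.33 ppm = 2.042 ppm.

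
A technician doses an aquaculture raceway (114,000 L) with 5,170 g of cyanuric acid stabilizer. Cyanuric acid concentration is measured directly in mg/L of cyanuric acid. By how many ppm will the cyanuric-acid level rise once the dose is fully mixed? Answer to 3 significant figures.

45.4 ppm

Rise: 5,170 g / 114,000 L × 1000 = 45.35 mg/L.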